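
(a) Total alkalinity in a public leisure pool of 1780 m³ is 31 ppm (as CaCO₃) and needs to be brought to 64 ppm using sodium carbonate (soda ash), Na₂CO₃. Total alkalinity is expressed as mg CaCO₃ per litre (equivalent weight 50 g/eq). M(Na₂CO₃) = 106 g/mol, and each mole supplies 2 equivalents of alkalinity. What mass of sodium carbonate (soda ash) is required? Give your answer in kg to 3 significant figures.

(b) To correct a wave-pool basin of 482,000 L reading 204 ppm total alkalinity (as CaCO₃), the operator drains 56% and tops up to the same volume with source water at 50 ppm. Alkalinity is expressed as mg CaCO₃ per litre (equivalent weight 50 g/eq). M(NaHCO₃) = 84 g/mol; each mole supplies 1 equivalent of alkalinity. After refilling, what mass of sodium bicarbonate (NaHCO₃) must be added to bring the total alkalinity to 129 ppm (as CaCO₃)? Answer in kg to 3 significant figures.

(a) Volume: 1780 m³ = 1,780,000 L.
(a) Alkalinity to add: (64 − 31) = 33 mg/L as CaCO₃ × 1,780,000 L = 58,740 g as CaCO₃.
(a) Equivalents: 58,740 g ÷ 50 g/eq = 1175 eq.
(a) Each mole of Na₂CO₃ supplies 2 eq, so 1175 / 2 = 587.4 mol.
(a) Mass: 587.4 mol × 106 g/mol = 62,260 g.

(b) After draining 56% and refilling: 204 × 0.44 + 50 × 0.56 = 117.76 ppm.
(b) Deficit to target: 129 − 117.76 = 11.24 mg/L.
(b) As CaCO₃: 11.24 mg/L × 482,000 L = 5418 g; ÷ 50 g/eq ÷ 1 = 108.4 mol NaHCO₃.
(b) Mass: 108.4 × 84 = 9102 g.

(a) 62.3 kg; (b) 9.10 kg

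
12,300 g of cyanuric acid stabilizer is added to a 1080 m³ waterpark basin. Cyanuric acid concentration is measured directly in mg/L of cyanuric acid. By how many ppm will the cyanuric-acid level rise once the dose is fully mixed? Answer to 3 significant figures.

Volume: 1080 m³ = 1,080,000 L.
Rise: 12,300 g / 1,080,000 L × 1000 = 11.39 mg/L.

11.4 ppm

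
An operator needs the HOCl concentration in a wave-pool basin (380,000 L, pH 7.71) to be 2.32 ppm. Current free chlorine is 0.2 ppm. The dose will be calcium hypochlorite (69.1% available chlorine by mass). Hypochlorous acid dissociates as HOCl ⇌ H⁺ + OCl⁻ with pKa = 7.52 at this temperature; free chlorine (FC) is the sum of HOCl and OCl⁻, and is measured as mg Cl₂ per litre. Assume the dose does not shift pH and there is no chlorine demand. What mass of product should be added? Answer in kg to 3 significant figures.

[OCl⁻]/[HOCl] = 10^(pH − pKa) = 10^(7.71 − 7.52) = 1.549; fraction as HOCl = 1/(1 + 1.549) = 0.3923.
Free chlorine required for 2.32 ppm HOCl: 2.32 / 0.3923 = 5.913 ppm.
FC to add: 5.913 − 0.2 = 5.713 mg/L as Cl₂.
Cl₂ equivalent: 5.713 mg/L × 380,000 L = 2171 g.
Product at 69.1% available Cl: 2171 / 0.691 = 3142 g.

3.14 kg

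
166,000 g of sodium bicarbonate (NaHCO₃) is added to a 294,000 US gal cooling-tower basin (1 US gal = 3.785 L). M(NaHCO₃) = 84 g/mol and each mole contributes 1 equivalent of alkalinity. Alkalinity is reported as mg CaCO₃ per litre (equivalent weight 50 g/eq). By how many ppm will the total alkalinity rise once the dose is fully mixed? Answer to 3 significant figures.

88.8 ppm

Volume: 294,000 US gal × 3.785 L/gal = 1,112,790 L.
Moles of NaHCO₃: 166,000 g ÷ 84 g/mol = 1976 mol → 1976 eq of alkalinity.
As CaCO₃: 1976 eq × 50 g/eq = 98,810 g.
Rise: 98,810 g / 1,112,790 L × 1000 = 88.79 mg/L.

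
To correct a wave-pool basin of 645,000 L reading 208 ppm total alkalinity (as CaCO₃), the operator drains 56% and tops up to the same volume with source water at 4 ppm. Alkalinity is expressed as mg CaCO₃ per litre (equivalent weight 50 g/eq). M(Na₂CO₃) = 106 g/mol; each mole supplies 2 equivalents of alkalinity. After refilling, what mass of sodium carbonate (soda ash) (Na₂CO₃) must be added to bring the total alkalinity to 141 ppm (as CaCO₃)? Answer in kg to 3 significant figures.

32.3 kg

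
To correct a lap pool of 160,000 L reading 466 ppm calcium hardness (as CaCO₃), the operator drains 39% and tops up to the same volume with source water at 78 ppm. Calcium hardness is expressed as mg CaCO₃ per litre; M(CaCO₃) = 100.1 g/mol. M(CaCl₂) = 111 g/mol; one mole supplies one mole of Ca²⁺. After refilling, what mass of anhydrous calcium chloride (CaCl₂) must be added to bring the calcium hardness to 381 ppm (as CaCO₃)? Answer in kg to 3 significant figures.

After draining 39% and refilling: 466 × 0.61 + 78 × 0.39 = 314.68 ppm.
Deficit to target: 381 − 314.68 = 66.32 mg/L.
As CaCO₃: 66.32 mg/L × 160,000 L = 10,610 g; ÷ 100.1 = 106 mol Ca²⁺.
Mass: 106 × 111 = 11,770 g.

11.8 kg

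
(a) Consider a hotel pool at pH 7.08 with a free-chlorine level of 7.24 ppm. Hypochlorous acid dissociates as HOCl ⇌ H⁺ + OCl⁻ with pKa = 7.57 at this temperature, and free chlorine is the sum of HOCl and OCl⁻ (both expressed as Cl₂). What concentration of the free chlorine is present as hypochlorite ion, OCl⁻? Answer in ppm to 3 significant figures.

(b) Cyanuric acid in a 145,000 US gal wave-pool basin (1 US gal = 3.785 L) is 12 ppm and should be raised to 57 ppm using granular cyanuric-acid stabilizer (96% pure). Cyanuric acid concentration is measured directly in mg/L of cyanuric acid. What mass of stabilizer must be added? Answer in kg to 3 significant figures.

(a) [OCl⁻]/[HOCl] = 10^(pH − pKa) = 10^(7.08 − 7.57) = 10^-0.49 = 0.3236.
(a) Fraction as HOCl = 1 / (1 + 0.3236) = 0.7555.
(a) OCl⁻ = (1 − 0.7555) × 7.24 ppm = 1.77 ppm.

(b) Volume: 145,000 US gal × 3.785 L/gal = 548,825 L.
(b) CYA to add: (57 − 12) = 45 mg/L × 548,825 L = 24,700 g cyanuric acid.
(b) At 96% purity: 24,700 / 0.96 = 25,730 g product.

(a) 1.77 ppm; (b) 25.7 kg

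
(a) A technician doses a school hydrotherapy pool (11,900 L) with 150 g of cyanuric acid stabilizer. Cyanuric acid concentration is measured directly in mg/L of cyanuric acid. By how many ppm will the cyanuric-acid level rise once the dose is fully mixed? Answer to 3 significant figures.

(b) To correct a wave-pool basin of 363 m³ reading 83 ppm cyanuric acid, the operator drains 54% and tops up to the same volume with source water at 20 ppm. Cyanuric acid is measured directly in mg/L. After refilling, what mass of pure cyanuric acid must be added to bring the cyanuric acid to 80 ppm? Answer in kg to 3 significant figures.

(a) Rise: 150 g / 11,900 L × 1000 = 12.61 mg/L.

(b) Volume: 363 m³ = 363,000 L.
(b) After draining 54% and refilling: 83 × 0.46 + 20 × 0.54 = 48.98 ppm.
(b) Deficit to target: 80 − 48.98 = 31.02 mg/L.
(b) Mass: 31.02 mg/L × 363,000 L = 11,260 g cyanuric acid.

(a) 12.6 ppm; (b) 11.3 kg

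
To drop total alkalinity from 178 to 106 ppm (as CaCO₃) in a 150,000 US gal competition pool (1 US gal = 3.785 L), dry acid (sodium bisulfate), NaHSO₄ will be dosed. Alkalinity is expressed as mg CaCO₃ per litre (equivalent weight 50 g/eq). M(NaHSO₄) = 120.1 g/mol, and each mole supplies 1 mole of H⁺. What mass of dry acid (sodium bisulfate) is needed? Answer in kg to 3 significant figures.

Volume: 150,000 US gal × 3.785 L/gal = 567,750 L.
Alkalinity to neutralize: (178 − 106) = 72 mg/L as CaCO₃ × 567,750 L = 40,880 g as CaCO₃.
Equivalents of H⁺ required: 40,880 ÷ 50 g/eq = 817.6 eq = 817.6 mol NaHSO₄.
Mass of NaHSO₄: 817.6 × 120.1 = 98,190 g.

98.2 kg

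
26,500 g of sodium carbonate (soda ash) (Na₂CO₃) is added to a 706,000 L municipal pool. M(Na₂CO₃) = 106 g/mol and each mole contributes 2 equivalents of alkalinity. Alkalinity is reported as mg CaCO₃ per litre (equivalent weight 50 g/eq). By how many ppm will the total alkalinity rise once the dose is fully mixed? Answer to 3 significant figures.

35.4 ppm

Moles of Na₂CO₃: 26,500 g ÷ 106 g/mol = 250 mol → 500 eq of alkalinity.
As CaCO₃: 500 eq × 50 g/eq = 25,000 g.
Rise: 25,000 g / 706,000 L × 1000 = 35.41 mg/L.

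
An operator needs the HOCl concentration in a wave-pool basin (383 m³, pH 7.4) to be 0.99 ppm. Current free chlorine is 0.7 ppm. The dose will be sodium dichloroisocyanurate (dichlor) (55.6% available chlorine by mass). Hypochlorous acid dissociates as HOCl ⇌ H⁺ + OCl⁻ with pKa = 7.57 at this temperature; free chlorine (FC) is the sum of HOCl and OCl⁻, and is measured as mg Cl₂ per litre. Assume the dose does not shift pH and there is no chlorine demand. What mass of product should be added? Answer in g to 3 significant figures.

Volume: 383 m³ = 383,000 L.
[OCl⁻]/[HOCl] = 10^(pH − pKa) = 10^(7.4 − 7.57) = 0.6761; fraction as HOCl = 1/(1 + 0.6761) = 0.5966.
Free chlorine required for 0.99 ppm HOCl: 0.99 / 0.5966 = 1.659 ppm.
FC to add: 1.659 − 0.7 = 0.9593 mg/L as Cl₂.
Cl₂ equivalent: 0.9593 mg/L × 383,000 L = 367.4 g.
Product at 55.6% available Cl: 367.4 / 0.556 = 660.8 g.

661 g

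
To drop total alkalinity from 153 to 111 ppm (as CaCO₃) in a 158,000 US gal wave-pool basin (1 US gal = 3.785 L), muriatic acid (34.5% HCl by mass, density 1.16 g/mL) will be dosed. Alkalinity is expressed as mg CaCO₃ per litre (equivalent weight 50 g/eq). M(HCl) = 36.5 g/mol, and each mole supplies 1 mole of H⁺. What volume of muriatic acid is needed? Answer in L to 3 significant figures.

45.8 L

Volume: 158,000 US gal × 3.785 L/gal = 598,030 L.
Alkalinity to neutralize: (153 − 111) = 42 mg/L as CaCO₃ × 598,030 L = 25,120 g as CaCO₃.
Equivalents of H⁺ required: 25,120 ÷ 50 g/eq = 502.3 eq = 502.3 mol HCl.
Mass of HCl: 502.3 × 36.5 = 18,340 g.
Mass of 34.5% solution: 18,340 / 0.345 = 53,150 g.
Volume: 53,150 g ÷ 1.16 g/mL = 45,820 mL.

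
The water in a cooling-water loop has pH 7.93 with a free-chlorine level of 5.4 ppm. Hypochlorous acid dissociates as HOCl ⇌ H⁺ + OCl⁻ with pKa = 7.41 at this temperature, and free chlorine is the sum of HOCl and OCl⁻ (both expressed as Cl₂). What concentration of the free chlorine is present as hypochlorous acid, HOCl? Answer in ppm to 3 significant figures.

1.25 ppm

[OCl⁻]/[HOCl] = 10^(pH − pKa) = 10^(7.93 − 7.41) = 10^0.52 = 3.311.
Fraction as HOCl = 1 / (1 + 3.311) = 0.2319.
HOCl = 0.2319 × 5.4 ppm = 1.253 ppm.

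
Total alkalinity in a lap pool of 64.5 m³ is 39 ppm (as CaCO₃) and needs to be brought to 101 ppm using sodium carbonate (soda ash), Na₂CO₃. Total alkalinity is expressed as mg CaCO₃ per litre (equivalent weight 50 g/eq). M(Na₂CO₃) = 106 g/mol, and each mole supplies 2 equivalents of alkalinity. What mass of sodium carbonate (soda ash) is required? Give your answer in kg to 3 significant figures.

4.24 kg

Volume: 64.5 m³ = 64,500 L.
Alkalinity to add: (101 − 39) = 62 mg/L as CaCO₃ × 64,500 L = 3999 g as CaCO₃.
Equivalents: 3999 g ÷ 50 g/eq = 79.98 eq.
Each mole of Na₂CO₃ supplies 2 eq, so 79.98 / 2 = 39.99 mol.
Mass: 39.99 mol × 106 g/mol = 4239 g.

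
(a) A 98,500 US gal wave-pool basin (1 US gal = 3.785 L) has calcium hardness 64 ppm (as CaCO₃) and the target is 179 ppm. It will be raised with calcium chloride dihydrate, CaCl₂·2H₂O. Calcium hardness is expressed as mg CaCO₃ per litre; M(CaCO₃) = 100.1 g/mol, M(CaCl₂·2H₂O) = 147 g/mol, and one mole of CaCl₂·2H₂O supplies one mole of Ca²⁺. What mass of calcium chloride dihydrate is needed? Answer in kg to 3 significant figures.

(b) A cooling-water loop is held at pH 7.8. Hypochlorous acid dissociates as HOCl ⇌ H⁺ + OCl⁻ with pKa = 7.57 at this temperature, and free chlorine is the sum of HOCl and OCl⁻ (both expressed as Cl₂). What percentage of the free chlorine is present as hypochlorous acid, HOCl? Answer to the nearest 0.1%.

(a) Volume: 98,500 US gal × 3.785 L/gal = 372,822 L.
(a) Hardness to add: (179 − 64) = 115 mg/L as CaCO₃ × 372,822 L = 42,870 g as CaCO₃.
(a) Moles of Ca²⁺ (1 mol Ca²⁺ ≡ 1 mol CaCO₃): 42,870 / 100.1 g/mol = 428.3 mol.
(a) Mass of CaCl₂·2H₂O: 428.3 × 147 = 62,960 g.

(b) [OCl⁻]/[HOCl] = 10^(pH − pKa) = 10^(7.8 − 7.57) = 10^0.23 = 1.698.
(b) Fraction as HOCl = 1 / (1 + 1.698) = 0.3706.

(a) 63.0 kg; (b) 37.1%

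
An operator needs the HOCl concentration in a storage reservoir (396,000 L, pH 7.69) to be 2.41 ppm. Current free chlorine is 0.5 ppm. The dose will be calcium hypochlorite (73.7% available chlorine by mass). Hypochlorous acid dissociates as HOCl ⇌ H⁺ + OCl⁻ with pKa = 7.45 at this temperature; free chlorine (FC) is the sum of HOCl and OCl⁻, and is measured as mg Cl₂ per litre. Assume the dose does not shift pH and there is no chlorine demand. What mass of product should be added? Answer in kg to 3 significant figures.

3.28 kg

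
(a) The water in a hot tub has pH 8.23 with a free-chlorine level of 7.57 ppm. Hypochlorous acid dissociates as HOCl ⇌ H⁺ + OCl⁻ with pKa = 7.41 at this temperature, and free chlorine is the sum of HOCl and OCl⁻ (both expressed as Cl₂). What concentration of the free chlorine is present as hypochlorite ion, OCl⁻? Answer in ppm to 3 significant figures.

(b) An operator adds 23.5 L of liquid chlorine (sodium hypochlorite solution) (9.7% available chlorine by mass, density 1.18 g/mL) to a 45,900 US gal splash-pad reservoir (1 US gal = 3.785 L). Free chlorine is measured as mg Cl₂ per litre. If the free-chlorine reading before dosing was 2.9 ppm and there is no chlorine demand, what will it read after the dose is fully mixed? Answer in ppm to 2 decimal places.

(a) [OCl⁻]/[HOCl] = 10^(pH − pKa) = 10^(8.23 − 7.41) = 10^0.82 = 6.607.
(a) Fraction as HOCl = 1 / (1 + 6.607) = 0.1315.
(a) OCl⁻ = (1 − 0.1315) × 7.57 ppm = 6.575 ppm.

(b) Volume: 45,900 US gal × 3.785 L/gal = 173,732 L.
(b) Mass of solution: 23.5 L × 1000 mL/L × 1.18 g/mL = 27,730 g.
(b) Available chlorine delivered: 27,730 g × 0.097 = 2690 g as Cl₂.
(b) Concentration rise: 2690 g / 173,732 L = 15.48 mg/L = 15.48 ppm.
(b) Final FC: 2.9 + 15.48 = 18.38 ppm.

(a) 6.57 ppm; (b) 18.38 ppm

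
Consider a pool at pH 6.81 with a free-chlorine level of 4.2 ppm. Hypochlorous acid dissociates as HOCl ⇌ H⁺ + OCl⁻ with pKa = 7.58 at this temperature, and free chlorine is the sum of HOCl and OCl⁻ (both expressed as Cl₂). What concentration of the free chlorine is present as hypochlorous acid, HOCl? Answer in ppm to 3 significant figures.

[OCl⁻]/[HOCl] = 10^(pH − pKa) = 10^(6.81 − 7.58) = 10^-0.77 = 0.1698.
Fraction as HOCl = 1 / (1 + 0.1698) = 0.8548.
HOCl = 0.8548 × 4.2 ppm = 3.59 ppm.

3.59 ppm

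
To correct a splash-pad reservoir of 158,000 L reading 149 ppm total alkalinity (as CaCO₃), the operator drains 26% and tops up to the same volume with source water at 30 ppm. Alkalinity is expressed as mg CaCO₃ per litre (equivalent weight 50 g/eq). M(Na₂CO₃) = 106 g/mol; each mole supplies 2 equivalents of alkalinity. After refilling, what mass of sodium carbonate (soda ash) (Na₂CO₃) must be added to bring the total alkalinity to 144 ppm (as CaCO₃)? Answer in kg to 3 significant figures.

After draining 26% and refilling: 149 × 0.74 + 30 × 0.26 = 118.06 ppm.
Deficit to target: 144 − 118.06 = 25.94 mg/L.
As CaCO₃: 25.94 mg/L × 158,000 L = 4099 g; ÷ 50 g/eq ÷ 2 = 40.99 mol Na₂CO₃.
Mass: 40.99 × 106 = 4344 g.

4.34 kg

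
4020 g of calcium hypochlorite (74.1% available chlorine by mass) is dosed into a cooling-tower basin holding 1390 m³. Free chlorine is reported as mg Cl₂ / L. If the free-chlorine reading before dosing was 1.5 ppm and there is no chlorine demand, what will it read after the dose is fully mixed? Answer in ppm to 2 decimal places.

3.64 ppm

Volume: 1390 m³ = 1,390,000 L.
Available chlorine delivered: 4020 g × 0.741 = 2979 g as Cl₂.
Concentration rise: 2979 g / 1,390,000 L = 2.143 mg/L = 2.14 ppm.
Final FC: 1.5 + 2.14 = 3.64 ppm.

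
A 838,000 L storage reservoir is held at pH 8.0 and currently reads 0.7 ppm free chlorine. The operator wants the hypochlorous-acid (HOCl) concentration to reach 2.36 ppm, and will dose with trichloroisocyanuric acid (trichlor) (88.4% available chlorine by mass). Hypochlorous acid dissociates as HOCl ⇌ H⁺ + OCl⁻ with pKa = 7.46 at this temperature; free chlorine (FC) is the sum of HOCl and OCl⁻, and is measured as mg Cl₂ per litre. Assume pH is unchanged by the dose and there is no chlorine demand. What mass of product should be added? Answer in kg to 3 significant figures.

[OCl⁻]/[HOCl] = 10^(pH − pKa) = 10^(8.0 − 7.46) = 3.467; fraction as HOCl = 1/(1 + 3.467) = 0.2238.
Free chlorine required for 2.36 ppm HOCl: 2.36 / 0.2238 = 10.54 ppm.
FC to add: 10.54 − 0.7 = 9.843 mg/L as Cl₂.
Cl₂ equivalent: 9.843 mg/L × 838,000 L = 8248 g.
Product at 88.4% available Cl: 8248 / 0.884 = 9331 g.

9.33 kg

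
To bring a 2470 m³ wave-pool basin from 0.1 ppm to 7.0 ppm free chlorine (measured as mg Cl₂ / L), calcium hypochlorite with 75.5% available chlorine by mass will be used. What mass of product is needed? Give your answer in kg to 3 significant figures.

Volume: 2470 m³ = 2,470,000 L.
Chlorine deficit: 7.0 − 0.1 = 6.9 ppm = 6.9 mg/L as Cl₂.
Cl₂ equivalent needed: 6.9 mg/L × 2,470,000 L = 17,040,000 mg = 17,040 g.
Product at 75.5% available chlorine: 17,040 / 0.755 = 22,570 g.

22.6 kg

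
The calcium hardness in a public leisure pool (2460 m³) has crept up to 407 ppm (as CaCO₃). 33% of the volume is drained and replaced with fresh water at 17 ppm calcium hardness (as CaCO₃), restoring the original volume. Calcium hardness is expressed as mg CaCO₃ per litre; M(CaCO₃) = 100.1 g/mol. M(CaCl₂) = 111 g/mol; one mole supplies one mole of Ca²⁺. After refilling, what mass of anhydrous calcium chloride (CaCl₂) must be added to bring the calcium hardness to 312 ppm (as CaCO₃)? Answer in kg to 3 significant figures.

Volume: 2460 m³ = 2,460,000 L.
After draining 33% and refilling: 407 × 0.67 + 17 × 0.33 = 278.3 ppm.
Deficit to target: 312 − 278.3 = 33.7 mg/L.
As CaCO₃: 33.7 mg/L × 2,460,000 L = 82,900 g; ÷ 100.1 = 828.2 mol Ca²⁺.
Mass: 828.2 × 111 = 91,930 g.

91.9 kg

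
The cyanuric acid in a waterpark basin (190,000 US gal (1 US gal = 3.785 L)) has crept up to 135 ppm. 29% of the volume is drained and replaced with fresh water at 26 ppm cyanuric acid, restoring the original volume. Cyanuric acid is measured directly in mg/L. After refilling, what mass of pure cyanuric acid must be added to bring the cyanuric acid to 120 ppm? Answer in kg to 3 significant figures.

11.9 kg

Volume: 190,000 US gal × 3.785 L/gal = 719,150 L.
After draining 29% and refilling: 135 × 0.71 + 26 × 0.29 = 103.39 ppm.
Deficit to target: 120 − 103.39 = 16.61 mg/L.
Mass: 16.61 mg/L × 719,150 L = 11,950 g cyanuric acid.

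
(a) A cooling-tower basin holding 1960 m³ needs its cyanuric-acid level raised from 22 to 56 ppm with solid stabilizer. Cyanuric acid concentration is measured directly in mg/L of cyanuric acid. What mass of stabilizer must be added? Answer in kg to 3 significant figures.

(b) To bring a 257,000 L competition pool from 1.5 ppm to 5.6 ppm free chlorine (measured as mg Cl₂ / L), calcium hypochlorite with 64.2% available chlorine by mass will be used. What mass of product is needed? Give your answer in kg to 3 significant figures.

(a) Volume: 1960 m³ = 1,960,000 L.
(a) CYA to add: (56 − 22) = 34 mg/L × 1,960,000 L = 66,640 g cyanuric acid.

(b) Chlorine deficit: 5.6 − 1.5 = 4.1 ppm = 4.1 mg/L as Cl₂.
(b) Cl₂ equivalent needed: 4.1 mg/L × 257,000 L = 1,054,000 mg = 1054 g.
(b) Product at 64.2% available chlorine: 1054 / 0.642 = 1641 g.

(a) 66.6 kg; (b) 1.64 kg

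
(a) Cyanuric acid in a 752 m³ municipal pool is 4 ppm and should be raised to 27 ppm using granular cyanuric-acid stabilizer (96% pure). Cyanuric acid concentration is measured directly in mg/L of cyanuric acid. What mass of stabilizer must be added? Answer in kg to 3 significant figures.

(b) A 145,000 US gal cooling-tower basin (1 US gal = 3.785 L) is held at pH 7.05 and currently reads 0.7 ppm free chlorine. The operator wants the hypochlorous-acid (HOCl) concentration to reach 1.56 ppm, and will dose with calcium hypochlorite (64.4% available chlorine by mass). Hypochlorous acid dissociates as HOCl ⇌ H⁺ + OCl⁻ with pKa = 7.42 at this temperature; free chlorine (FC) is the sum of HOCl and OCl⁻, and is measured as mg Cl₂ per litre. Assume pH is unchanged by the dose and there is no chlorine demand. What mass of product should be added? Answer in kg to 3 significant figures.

(a) Volume: 752 m³ = 752,000 L.
(a) CYA to add: (27 − 4) = 23 mg/L × 752,000 L = 17,300 g cyanuric acid.
(a) At 96% purity: 17,300 / 0.96 = 18,020 g product.

(b) Volume: 145,000 US gal × 3.785 L/gal = 548,825 L.
(b) [OCl⁻]/[HOCl] = 10^(pH − pKa) = 10^(7.05 − 7.42) = 0.4266; fraction as HOCl = 1/(1 + 0.4266) = 0.701.
(b) Free chlorine required for 1.56 ppm HOCl: 1.56 / 0.701 = 2.225 ppm.
(b) FC to add: 2.225 − 0.7 = 1.525 mg/L as Cl₂.
(b) Cl₂ equivalent: 1.525 mg/L × 548,825 L = 837.2 g.
(b) Product at 64.4% available Cl: 837.2 / 0.644 = 1300 g.

(a) 18.0 kg; (b) 1.30 kg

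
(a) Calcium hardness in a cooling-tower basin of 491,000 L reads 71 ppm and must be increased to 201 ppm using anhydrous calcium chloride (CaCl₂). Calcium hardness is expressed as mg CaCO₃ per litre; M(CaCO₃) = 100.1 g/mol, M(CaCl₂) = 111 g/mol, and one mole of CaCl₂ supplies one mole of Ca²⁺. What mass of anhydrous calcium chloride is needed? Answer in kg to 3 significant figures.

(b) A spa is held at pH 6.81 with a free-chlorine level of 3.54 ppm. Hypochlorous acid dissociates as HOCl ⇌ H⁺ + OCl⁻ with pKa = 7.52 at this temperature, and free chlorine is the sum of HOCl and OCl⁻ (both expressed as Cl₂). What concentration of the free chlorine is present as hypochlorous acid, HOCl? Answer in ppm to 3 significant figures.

(a) Hardness to add: (201 − 71) = 130 mg/L as CaCO₃ × 491,000 L = 63,830 g as CaCO₃.
(a) Moles of Ca²⁺ (1 mol Ca²⁺ ≡ 1 mol CaCO₃): 63,830 / 100.1 g/mol = 637.7 mol.
(a) Mass of CaCl₂: 637.7 × 111 = 70,780 g.

(b) [OCl⁻]/[HOCl] = 10^(pH − pKa) = 10^(6.81 − 7.52) = 10^-0.71 = 0.195.
(b) Fraction as HOCl = 1 / (1 + 0.195) = 0.8368.
(b) HOCl = 0.8368 × 3.54 ppm = 2.962 ppm.

(a) 70.8 kg; (b) 2.96 ppm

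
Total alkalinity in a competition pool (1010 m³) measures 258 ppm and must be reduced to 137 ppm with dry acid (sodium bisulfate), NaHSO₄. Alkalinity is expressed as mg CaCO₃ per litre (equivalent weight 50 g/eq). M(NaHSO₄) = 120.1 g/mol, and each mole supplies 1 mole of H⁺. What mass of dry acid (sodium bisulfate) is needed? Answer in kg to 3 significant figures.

294 kg

Volume: 1010 m³ = 1,010,000 L.
Alkalinity to neutralize: (258 − 137) = 121 mg/L as CaCO₃ × 1,010,000 L = 122,200 g as CaCO₃.
Equivalents of H⁺ required: 122,200 ÷ 50 g/eq = 2444 eq = 2444 mol NaHSO₄.
Mass of NaHSO₄: 2444 × 120.1 = 293,500 g.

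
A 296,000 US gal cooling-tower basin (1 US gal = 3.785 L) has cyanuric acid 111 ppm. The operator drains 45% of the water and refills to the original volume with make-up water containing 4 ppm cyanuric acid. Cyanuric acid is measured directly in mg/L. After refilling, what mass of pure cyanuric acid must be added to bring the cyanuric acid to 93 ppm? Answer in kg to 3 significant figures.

33.8 kg

Volume: 296,000 US gal × 3.785 L/gal = 1,120,360 L.
After draining 45% and refilling: 111 × 0.55 + 4 × 0.45 = 62.85 ppm.
Deficit to target: 93 − 62.85 = 30.15 mg/L.
Mass: 30.15 mg/L × 1,120,360 L = 33,780 g cyanuric acid.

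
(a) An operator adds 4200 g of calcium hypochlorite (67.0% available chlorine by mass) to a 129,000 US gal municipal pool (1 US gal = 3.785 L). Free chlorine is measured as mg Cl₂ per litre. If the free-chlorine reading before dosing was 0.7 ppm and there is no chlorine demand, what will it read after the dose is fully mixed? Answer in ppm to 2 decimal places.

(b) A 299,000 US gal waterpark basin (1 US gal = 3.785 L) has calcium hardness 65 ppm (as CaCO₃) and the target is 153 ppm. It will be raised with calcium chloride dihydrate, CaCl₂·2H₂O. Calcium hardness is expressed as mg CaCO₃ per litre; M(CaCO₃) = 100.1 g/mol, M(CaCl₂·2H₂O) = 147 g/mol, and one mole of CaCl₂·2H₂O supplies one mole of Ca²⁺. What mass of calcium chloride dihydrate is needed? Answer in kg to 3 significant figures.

(a) 6.46 ppm; (b) 146 kg

(a) Volume: 129,000 US gal × 3.785 L/gal = 488,265 L.
(a) Available chlorine delivered: 4200 g × 0.67 = 2814 g as Cl₂.
(a) Concentration rise: 2814 g / 488,265 L = 5.763 mg/L = 5.76 ppm.
(a) Final FC: 0.7 + 5.76 = 6.46 ppm.

(b) Volume: 299,000 US gal × 3.785 L/gal = 1,131,715 L.
(b) Hardness to add: (153 − 65) = 88 mg/L as CaCO₃ × 1,131,715 L = 99,590 g as CaCO₃.
(b) Moles of Ca²⁺ (1 mol Ca²⁺ ≡ 1 mol CaCO₃): 99,590 / 100.1 g/mol = 994.9 mol.
(b) Mass of CaCl₂·2H₂O: 994.9 × 147 = 146,300 g.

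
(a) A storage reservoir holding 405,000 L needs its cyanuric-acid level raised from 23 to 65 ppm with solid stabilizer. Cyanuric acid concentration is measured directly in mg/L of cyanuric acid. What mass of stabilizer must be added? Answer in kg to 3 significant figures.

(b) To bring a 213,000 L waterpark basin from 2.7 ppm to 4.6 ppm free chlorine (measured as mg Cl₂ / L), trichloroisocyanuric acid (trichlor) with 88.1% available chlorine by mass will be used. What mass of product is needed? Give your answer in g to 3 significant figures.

(a) 17.0 kg; (b) 459 g

(a) CYA to add: (65 − 23) = 42 mg/L × 405,000 L = 17,010 g cyanuric acid.

(b) Chlorine deficit: 4.6 − 2.7 = 1.9 ppm = 1.9 mg/L as Cl₂.
(b) Cl₂ equivalent needed: 1.9 mg/L × 213,000 L = 404,700 mg = 404.7 g.
(b) Product at 88.1% available chlorine: 404.7 / 0.881 = 459.4 g.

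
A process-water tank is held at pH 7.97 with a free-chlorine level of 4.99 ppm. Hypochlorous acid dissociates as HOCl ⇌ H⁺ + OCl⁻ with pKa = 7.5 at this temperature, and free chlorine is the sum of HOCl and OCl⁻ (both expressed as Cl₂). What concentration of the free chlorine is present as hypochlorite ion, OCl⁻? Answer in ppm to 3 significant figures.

[OCl⁻]/[HOCl] = 10^(pH − pKa) = 10^(7.97 − 7.5) = 10^0.47 = 2.951.
Fraction as HOCl = 1 / (1 + 2.951) = 0.2531.
OCl⁻ = (1 − 0.2531) × 4.99 ppm = 3.727 ppm.

3.73 ppm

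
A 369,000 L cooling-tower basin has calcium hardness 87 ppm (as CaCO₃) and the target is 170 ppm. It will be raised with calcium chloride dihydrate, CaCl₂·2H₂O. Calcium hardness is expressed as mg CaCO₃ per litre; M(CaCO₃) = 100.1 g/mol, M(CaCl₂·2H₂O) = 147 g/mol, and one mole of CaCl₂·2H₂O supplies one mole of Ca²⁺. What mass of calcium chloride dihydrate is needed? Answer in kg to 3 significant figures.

Hardness to add: (170 − 87) = 83 mg/L as CaCO₃ × 369,000 L = 30,630 g as CaCO₃.
Moles of Ca²⁺ (1 mol Ca²⁺ ≡ 1 mol CaCO₃): 30,630 / 100.1 g/mol = 306 mol.
Mass of CaCl₂·2H₂O: 306 × 147 = 44,980 g.

45.0 kg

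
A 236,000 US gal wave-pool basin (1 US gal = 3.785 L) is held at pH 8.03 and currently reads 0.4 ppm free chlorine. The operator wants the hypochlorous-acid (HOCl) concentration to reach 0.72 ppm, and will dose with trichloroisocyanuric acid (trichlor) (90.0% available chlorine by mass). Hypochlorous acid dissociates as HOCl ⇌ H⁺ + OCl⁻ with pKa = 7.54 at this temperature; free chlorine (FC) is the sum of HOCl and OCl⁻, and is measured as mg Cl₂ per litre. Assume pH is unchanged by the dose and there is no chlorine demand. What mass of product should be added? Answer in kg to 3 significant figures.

Volume: 236,000 US gal × 3.785 L/gal = 893,260 L.
[OCl⁻]/[HOCl] = 10^(pH − pKa) = 10^(8.03 − 7.54) = 3.09; fraction as HOCl = 1/(1 + 3.09) = 0.2445.
Free chlorine required for 0.72 ppm HOCl: 0.72 / 0.2445 = 2.945 ppm.
FC to add: 2.945 − 0.4 = 2.545 mg/L as Cl₂.
Cl₂ equivalent: 2.545 mg/L × 893,260 L = 2273 g.
Product at 90.0% available Cl: 2273 / 0.9 = 2526 g.

2.53 kg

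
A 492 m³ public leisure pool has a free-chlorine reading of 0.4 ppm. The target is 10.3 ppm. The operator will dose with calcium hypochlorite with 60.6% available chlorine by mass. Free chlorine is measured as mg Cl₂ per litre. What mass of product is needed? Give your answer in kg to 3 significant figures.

8.04 kg

Volume: 492 m³ = 492,000 L.
Chlorine deficit: 10.3 − 0.4 = 9.9 ppm = 9.9 mg/L as Cl₂.
Cl₂ equivalent needed: 9.9 mg/L × 492,000 L = 4,871,000 mg = 4871 g.
Product at 60.6% available chlorine: 4871 / 0.606 = 8038 g.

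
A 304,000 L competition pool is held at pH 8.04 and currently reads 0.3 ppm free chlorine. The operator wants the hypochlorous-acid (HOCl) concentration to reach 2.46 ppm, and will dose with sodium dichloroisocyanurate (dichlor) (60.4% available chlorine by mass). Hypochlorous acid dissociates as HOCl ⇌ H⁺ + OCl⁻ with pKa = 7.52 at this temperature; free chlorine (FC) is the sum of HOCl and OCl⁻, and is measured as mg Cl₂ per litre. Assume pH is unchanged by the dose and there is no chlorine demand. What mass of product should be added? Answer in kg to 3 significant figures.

[OCl⁻]/[HOCl] = 10^(pH − pKa) = 10^(8.04 − 7.52) = 3.311; fraction as HOCl = 1/(1 + 3.311) = 0.2319.
Free chlorine required for 2.46 ppm HOCl: 2.46 / 0.2319 = 10.61 ppm.
FC to add: 10.61 − 0.3 = 10.31 mg/L as Cl₂.
Cl₂ equivalent: 10.31 mg/L × 304,000 L = 3133 g.
Product at 60.4% available Cl: 3133 / 0.604 = 5187 g.

5.19 kg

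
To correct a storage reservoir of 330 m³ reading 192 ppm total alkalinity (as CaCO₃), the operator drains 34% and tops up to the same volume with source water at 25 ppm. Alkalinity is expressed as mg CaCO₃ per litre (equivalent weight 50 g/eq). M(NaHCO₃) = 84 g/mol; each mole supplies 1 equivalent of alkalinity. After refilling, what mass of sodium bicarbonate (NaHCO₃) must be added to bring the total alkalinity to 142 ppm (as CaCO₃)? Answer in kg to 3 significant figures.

3.76 kg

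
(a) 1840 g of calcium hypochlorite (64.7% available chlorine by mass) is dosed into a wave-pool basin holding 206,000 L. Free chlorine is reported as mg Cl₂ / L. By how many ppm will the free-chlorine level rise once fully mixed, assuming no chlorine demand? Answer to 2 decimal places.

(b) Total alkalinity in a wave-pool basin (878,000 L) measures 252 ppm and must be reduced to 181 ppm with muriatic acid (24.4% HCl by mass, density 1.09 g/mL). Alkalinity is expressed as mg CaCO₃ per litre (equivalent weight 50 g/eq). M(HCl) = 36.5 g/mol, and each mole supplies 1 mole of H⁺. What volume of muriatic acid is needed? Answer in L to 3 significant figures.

(a) 5.78 ppm; (b) 171 L

(a) Available chlorine delivered: 1840 g × 0.647 = 1190 g as Cl₂.
(a) Concentration rise: 1190 g / 206,000 L = 5.779 mg/L = 5.78 ppm.

(b) Alkalinity to neutralize: (252 − 181) = 71 mg/L as CaCO₃ × 878,000 L = 62,340 g as CaCO₃.
(b) Equivalents of H⁺ required: 62,340 ÷ 50 g/eq = 1247 eq = 1247 mol HCl.
(b) Mass of HCl: 1247 × 36.5 = 45,510 g.
(b) Mass of 24.4% solution: 45,510 / 0.244 = 186,500 g.
(b) Volume: 186,500 g ÷ 1.09 g/mL = 171,100 mL.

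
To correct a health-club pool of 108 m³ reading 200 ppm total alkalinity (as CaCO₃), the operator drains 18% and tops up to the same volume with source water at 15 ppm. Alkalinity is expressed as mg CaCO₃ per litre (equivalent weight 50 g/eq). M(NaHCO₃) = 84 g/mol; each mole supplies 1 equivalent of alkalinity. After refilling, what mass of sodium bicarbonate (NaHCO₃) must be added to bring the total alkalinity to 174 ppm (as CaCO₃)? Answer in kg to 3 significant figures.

Volume: 108 m³ = 108,000 L.
After draining 18% and refilling: 200 × 0.82 + 15 × 0.18 = 166.7 ppm.
Deficit to target: 174 − 166.7 = 7.3 mg/L.
As CaCO₃: 7.3 mg/L × 108,000 L = 788.4 g; ÷ 50 g/eq ÷ 1 = 15.77 mol NaHCO₃.
Mass: 15.77 × 84 = 1325 g.

1.32 kg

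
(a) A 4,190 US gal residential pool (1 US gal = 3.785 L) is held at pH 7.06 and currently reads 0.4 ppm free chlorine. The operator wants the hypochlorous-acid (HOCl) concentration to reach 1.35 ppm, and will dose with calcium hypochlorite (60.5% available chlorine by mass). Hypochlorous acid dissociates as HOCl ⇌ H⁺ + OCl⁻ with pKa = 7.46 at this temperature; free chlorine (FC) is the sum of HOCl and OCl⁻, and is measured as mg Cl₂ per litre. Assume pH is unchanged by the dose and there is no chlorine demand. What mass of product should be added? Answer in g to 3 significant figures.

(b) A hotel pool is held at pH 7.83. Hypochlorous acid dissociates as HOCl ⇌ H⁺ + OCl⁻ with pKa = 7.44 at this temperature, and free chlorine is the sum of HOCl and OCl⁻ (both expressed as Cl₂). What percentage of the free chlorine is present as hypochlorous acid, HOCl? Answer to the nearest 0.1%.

(a) 39.0 g; (b) 28.9%

(a) Volume: 4,190 US gal × 3.785 L/gal = 15,859 L.
(a) [OCl⁻]/[HOCl] = 10^(pH − pKa) = 10^(7.06 − 7.46) = 0.3981; fraction as HOCl = 1/(1 + 0.3981) = 0.7153.
(a) Free chlorine required for 1.35 ppm HOCl: 1.35 / 0.7153 = 1.887 ppm.
(a) FC to add: 1.887 − 0.4 = 1.487 mg/L as Cl₂.
(a) Cl₂ equivalent: 1.487 mg/L × 15,859 L = 23.59 g.
(a) Product at 60.5% available Cl: 23.59 / 0.605 = 38.99 g.

(b) [OCl⁻]/[HOCl] = 10^(pH − pKa) = 10^(7.83 − 7.44) = 10^0.39 = 2.455.
(b) Fraction as HOCl = 1 / (1 + 2.455) = 0.2895.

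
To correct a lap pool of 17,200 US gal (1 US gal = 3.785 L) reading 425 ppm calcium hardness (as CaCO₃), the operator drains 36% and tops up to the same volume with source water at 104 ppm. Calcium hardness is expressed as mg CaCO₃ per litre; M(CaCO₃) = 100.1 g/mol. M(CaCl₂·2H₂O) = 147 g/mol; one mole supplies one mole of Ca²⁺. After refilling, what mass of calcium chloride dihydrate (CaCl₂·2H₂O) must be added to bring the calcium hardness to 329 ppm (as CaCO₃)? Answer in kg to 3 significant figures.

Volume: 17,200 US gal × 3.785 L/gal = 65,102 L.
After draining 36% and refilling: 425 × 0.64 + 104 × 0.36 = 309.44 ppm.
Deficit to target: 329 − 309.44 = 19.56 mg/L.
As CaCO₃: 19.56 mg/L × 65,102 L = 1273 g; ÷ 100.1 = 12.72 mol Ca²⁺.
Mass: 12.72 × 147 = 1870 g.

1.87 kg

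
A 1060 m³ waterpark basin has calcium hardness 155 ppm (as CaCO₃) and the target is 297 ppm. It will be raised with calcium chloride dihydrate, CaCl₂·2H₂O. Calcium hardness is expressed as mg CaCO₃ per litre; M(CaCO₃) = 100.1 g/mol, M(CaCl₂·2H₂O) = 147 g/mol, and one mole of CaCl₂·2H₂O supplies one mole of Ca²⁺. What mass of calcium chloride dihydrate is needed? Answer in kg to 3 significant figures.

221 kg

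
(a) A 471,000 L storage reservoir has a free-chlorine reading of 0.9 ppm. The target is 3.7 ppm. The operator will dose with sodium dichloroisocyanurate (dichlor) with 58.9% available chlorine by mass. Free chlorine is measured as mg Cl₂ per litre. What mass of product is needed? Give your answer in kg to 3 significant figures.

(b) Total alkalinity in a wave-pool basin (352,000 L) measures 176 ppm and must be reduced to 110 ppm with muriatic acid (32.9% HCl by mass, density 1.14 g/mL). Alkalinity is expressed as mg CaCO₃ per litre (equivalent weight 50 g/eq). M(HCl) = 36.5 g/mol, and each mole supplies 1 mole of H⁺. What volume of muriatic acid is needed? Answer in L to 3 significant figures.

(a) 2.24 kg; (b) 45.2 L

(a) Chlorine deficit: 3.7 − 0.9 = 2.8 ppm = 2.8 mg/L as Cl₂.
(a) Cl₂ equivalent needed: 2.8 mg/L × 471,000 L = 1,319,000 mg = 1319 g.
(a) Product at 58.9% available chlorine: 1319 / 0.589 = 2239 g.

(b) Alkalinity to neutralize: (176 − 110) = 66 mg/L as CaCO₃ × 352,000 L = 23,230 g as CaCO₃.
(b) Equivalents of H⁺ required: 23,230 ÷ 50 g/eq = 464.6 eq = 464.6 mol HCl.
(b) Mass of HCl: 464.6 × 36.5 = 16,960 g.
(b) Mass of 32.9% solution: 16,960 / 0.329 = 51,550 g.
(b) Volume: 51,550 g ÷ 1.14 g/mL = 45,220 mL.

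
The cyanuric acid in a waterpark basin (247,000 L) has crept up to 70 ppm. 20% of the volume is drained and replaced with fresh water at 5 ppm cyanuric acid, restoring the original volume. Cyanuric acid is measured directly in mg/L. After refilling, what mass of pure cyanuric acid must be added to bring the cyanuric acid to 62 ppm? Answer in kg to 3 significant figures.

1.24 kg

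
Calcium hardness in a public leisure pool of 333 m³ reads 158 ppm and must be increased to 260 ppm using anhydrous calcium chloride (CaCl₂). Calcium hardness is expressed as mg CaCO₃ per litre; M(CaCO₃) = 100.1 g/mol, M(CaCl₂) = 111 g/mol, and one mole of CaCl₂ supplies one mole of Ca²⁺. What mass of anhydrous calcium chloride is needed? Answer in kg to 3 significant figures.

Volume: 333 m³ = 333,000 L.
Hardness to add: (260 − 158) = 102 mg/L as CaCO₃ × 333,000 L = 33,970 g as CaCO₃.
Moles of Ca²⁺ (1 mol Ca²⁺ ≡ 1 mol CaCO₃): 33,970 / 100.1 g/mol = 339.3 mol.
Mass of CaCl₂: 339.3 × 111 = 37,660 g.

37.7 kg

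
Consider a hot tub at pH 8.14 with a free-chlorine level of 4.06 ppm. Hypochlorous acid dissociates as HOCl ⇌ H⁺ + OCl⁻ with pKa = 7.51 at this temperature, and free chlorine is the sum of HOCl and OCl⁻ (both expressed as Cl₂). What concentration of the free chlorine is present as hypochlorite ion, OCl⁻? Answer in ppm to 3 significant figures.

[OCl⁻]/[HOCl] = 10^(pH − pKa) = 10^(8.14 − 7.51) = 10^0.63 = 4.266.
Fraction as HOCl = 1 / (1 + 4.266) = 0.1899.
OCl⁻ = (1 − 0.1899) × 4.06 ppm = 3.289 ppm.

3.29 ppm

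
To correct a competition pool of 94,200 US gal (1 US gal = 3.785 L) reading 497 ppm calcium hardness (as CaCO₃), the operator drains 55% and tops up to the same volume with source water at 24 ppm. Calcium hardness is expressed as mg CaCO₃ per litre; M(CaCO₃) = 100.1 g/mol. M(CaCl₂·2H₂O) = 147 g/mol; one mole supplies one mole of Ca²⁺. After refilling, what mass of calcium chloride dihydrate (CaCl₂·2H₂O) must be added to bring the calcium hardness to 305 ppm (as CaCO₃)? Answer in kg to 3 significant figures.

Volume: 94,200 US gal × 3.785 L/gal = 356,547 L.
After draining 55% and refilling: 497 × 0.45 + 24 × 0.55 = 236.85 ppm.
Deficit to target: 305 − 236.85 = 68.15 mg/L.
As CaCO₃: 68.15 mg/L × 356,547 L = 24,300 g; ÷ 100.1 = 242.7 mol Ca²⁺.
Mass: 242.7 × 147 = 35,680 g.

35.7 kg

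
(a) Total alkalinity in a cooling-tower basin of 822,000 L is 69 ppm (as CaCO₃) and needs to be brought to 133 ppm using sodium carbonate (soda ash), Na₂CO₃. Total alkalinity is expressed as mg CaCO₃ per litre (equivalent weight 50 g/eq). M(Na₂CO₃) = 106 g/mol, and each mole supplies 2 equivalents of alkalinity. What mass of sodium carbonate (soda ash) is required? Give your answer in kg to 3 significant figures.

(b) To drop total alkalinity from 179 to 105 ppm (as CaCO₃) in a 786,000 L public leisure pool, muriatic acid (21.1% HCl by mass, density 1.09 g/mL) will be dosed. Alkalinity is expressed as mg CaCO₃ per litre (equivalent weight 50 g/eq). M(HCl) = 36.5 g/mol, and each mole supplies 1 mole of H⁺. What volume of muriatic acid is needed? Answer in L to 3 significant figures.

(a) Alkalinity to add: (133 − 69) = 64 mg/L as CaCO₃ × 822,000 L = 52,610 g as CaCO₃.
(a) Equivalents: 52,610 g ÷ 50 g/eq = 1052 eq.
(a) Each mole of Na₂CO₃ supplies 2 eq, so 1052 / 2 = 526.1 mol.
(a) Mass: 526.1 mol × 106 g/mol = 55,760 g.

(b) Alkalinity to neutralize: (179 − 105) = 74 mg/L as CaCO₃ × 786,000 L = 58,160 g as CaCO₃.
(b) Equivalents of H⁺ required: 58,160 ÷ 50 g/eq = 1163 eq = 1163 mol HCl.
(b) Mass of HCl: 1163 × 36.5 = 42,460 g.
(b) Mass of 21.1% solution: 42,460 / 0.211 = 201,200 g.
(b) Volume: 201,200 g ÷ 1.09 g/mL = 184,600 mL.

(a) 55.8 kg; (b) 185 L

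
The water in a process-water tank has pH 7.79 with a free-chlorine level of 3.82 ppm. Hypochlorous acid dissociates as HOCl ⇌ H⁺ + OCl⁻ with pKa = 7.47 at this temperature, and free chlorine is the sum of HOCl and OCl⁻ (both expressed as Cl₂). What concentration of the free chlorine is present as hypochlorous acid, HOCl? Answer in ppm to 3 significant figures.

1.24 ppm

[OCl⁻]/[HOCl] = 10^(pH − pKa) = 10^(7.79 − 7.47) = 10^0.32 = 2.089.
Fraction as HOCl = 1 / (1 + 2.089) = 0.3237.
HOCl = 0.3237 × 3.82 ppm = 1.237 ppm.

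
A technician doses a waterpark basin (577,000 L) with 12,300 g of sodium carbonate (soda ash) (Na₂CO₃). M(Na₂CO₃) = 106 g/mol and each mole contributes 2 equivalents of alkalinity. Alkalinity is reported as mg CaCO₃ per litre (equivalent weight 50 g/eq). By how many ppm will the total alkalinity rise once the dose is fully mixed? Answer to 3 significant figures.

20.1 ppm

Moles of Na₂CO₃: 12,300 g ÷ 106 g/mol = 116 mol → 232.1 eq of alkalinity.
As CaCO₃: 232.1 eq × 50 g/eq = 11,600 g.
Rise: 11,600 g / 577,000 L × 1000 = 20.11 mg/L.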